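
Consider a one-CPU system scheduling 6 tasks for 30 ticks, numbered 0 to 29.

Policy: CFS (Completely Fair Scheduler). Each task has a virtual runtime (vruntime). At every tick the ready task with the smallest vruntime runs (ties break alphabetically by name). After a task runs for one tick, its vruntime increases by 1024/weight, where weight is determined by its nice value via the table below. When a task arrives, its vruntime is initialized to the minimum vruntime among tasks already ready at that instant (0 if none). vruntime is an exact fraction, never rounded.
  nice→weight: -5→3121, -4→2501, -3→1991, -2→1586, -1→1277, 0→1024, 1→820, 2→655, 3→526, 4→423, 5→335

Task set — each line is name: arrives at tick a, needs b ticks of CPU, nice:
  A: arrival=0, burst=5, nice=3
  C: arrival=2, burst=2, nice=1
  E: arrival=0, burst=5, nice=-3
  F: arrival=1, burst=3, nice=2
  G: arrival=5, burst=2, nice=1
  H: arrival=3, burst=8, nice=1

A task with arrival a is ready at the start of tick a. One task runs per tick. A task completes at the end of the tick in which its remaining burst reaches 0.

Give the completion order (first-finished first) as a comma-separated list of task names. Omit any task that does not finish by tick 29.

completion order = C, G, E, F, A, H

t=0: vr[A=0 E=0] → run A
t=1: vr[A=512/263 E=0 F=0] → run E
t=2: vr[A=512/263 C=0 E=1024/1991 F=0] → run C
t=3: vr[A=512/263 C=256/205 E=1024/1991 F=0 H=0] → run F
t=4: vr[A=512/263 C=256/205 E=1024/1991 F=1024/655 H=0] → run H
t=5: vr[A=512/263 C=256/205 E=1024/1991 F=1024/655 G=1024/1991 H=256/205] → run E
t=6: vr[A=512/263 C=256/205 E=2048/1991 F=1024/655 G=1024/1991 H=256/205] → run G
t=7: vr[A=512/263 C=256/205 E=2048/1991 F=1024/655 G=719616/408155 H=256/205] → run E
t=8: vr[A=512/263 C=256/205 E=3072/1991 F=1024/655 G=719616/408155 H=256/205] → run C
t=9: vr[A=512/263 E=3072/1991 F=1024/655 G=719616/408155 H=256/205] → run H
t=10: vr[A=512/263 E=3072/1991 F=1024/655 G=719616/408155 H=512/205] → run E
t=11: vr[A=512/263 E=4096/1991 F=1024/655 G=719616/408155 H=512/205] → run F
t=12: vr[A=512/263 E=4096/1991 F=2048/655 G=719616/408155 H=512/205] → run G
t=13: vr[A=512/263 E=4096/1991 F=2048/655 H=512/205] → run A
t=14: vr[A=1024/263 E=4096/1991 F=2048/655 H=512/205] → run E
t=15: vr[A=1024/263 F=2048/655 H=512/205] → run H
t=16: vr[A=1024/263 F=2048/655 H=768/205] → run F
t=17: vr[A=1024/263 H=768/205] → run H
t=18: vr[A=1024/263 H=1024/205] → run A
t=19: vr[A=1536/263 H=1024/205] → run H
t=20: vr[A=1536/263 H=256/41] → run A
t=21: vr[A=2048/263 H=256/41] → run H
t=22: vr[A=2048/263 H=1536/205] → run H
t=23: vr[A=2048/263 H=1792/205] → run A
t=24: vr[H=1792/205] → run H
t=25: (idle)
t=26: (idle)
t=27: (idle)
t=28: (idle)
t=29: (idle)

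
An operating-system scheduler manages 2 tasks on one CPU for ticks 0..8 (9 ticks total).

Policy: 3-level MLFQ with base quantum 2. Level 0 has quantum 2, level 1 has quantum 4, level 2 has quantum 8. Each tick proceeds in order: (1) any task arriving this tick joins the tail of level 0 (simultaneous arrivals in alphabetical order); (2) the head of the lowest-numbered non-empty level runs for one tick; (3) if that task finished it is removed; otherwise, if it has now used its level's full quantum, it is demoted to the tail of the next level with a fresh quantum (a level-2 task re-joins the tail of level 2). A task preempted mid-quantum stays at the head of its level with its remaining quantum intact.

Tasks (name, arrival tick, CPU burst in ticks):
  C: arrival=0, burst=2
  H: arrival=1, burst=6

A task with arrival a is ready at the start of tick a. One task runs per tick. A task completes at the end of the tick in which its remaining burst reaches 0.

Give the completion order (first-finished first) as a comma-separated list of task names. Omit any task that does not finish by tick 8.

t=0: L0/L1/L2 = C/-/- → run C
t=1: L0/L1/L2 = CH/-/- → run C
t=2: L0/L1/L2 = H/-/- → run H
t=3: L0/L1/L2 = H/-/- → run H
t=4: L0/L1/L2 = -/H/- → run H
t=5: L0/L1/L2 = -/H/- → run H
t=6: L0/L1/L2 = -/H/- → run H
t=7: L0/L1/L2 = -/H/- → run H
t=8: (idle)

completion order = C, H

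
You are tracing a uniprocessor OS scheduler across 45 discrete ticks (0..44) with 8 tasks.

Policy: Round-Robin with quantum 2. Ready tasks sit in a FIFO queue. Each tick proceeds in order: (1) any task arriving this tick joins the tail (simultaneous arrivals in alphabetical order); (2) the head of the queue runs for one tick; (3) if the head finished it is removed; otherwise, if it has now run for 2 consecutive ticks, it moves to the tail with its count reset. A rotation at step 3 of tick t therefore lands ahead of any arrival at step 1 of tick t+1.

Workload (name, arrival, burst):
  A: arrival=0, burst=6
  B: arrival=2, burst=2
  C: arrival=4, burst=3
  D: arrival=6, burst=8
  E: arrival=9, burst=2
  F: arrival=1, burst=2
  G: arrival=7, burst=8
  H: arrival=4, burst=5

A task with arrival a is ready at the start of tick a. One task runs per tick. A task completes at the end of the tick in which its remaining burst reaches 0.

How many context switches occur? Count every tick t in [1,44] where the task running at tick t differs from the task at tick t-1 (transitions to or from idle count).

context switches = 19

t=0: queue=[A] q_used=0 → run A
t=1: queue=[A,F] q_used=1 → run A
t=2: queue=[F,A,B] q_used=0 → run F
t=3: queue=[F,A,B] q_used=1 → run F
t=4: queue=[A,B,C,H] q_used=0 → run A
t=5: queue=[A,B,C,H] q_used=1 → run A
t=6: queue=[B,C,H,A,D] q_used=0 → run B
t=7: queue=[B,C,H,A,D,G] q_used=1 → run B
t=8: queue=[C,H,A,D,G] q_used=0 → run C
t=9: queue=[C,H,A,D,G,E] q_used=1 → run C
t=10: queue=[H,A,D,G,E,C] q_used=0 → run H
t=11: queue=[H,A,D,G,E,C] q_used=1 → run H
t=12: queue=[A,D,G,E,C,H] q_used=0 → run A
t=13: queue=[A,D,G,E,C,H] q_used=1 → run A
t=14: queue=[D,G,E,C,H] q_used=0 → run D
t=15: queue=[D,G,E,C,H] q_used=1 → run D
t=16: queue=[G,E,C,H,D] q_used=0 → run G
t=17: queue=[G,E,C,H,D] q_used=1 → run G
t=18: queue=[E,C,H,D,G] q_used=0 → run E
t=19: queue=[E,C,H,D,G] q_used=1 → run E
t=20: queue=[C,H,D,G] q_used=0 → run C
t=21: queue=[H,D,G] q_used=0 → run H
t=22: queue=[H,D,G] q_used=1 → run H
t=23: queue=[D,G,H] q_used=0 → run D
t=24: queue=[D,G,H] q_used=1 → run D
t=25: queue=[G,H,D] q_used=0 → run G
t=26: queue=[G,H,D] q_used=1 → run G
t=27: queue=[H,D,G] q_used=0 → run H
t=28: queue=[D,G] q_used=0 → run D
t=29: queue=[D,G] q_used=1 → run D
t=30: queue=[G,D] q_used=0 → run G
t=31: queue=[G,D] q_used=1 → run G
t=32: queue=[D,G] q_used=0 → run D
t=33: queue=[D,G] q_used=1 → run D
t=34: queue=[G] q_used=0 → run G
t=35: queue=[G] q_used=1 → run G
t=36: (idle)
t=37: (idle)
t=38: (idle)
t=39: (idle)
t=40: (idle)
t=41: (idle)
t=42: (idle)
t=43: (idle)
t=44: (idle)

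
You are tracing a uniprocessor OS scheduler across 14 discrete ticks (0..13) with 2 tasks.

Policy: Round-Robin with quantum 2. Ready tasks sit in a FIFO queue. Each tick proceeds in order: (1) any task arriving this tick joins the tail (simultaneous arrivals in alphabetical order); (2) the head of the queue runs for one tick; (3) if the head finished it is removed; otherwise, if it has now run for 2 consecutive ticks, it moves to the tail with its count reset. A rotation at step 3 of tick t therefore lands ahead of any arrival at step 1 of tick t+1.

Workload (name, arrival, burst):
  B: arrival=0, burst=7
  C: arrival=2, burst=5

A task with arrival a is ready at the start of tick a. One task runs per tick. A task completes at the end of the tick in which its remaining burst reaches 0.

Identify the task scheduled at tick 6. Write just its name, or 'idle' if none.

t=0: queue=[B] q_used=0 → run B
t=1: queue=[B] q_used=1 → run B
t=2: queue=[B,C] q_used=0 → run B
t=3: queue=[B,C] q_used=1 → run B
t=4: queue=[C,B] q_used=0 → run C
t=5: queue=[C,B] q_used=1 → run C
t=6: queue=[B,C] q_used=0 → run B
t=7: queue=[B,C] q_used=1 → run B
t=8: queue=[C,B] q_used=0 → run C
t=9: queue=[C,B] q_used=1 → run C
t=10: queue=[B,C] q_used=0 → run B
t=11: queue=[C] q_used=0 → run C
t=12: (idle)
t=13: (idle)

running at tick 6 = B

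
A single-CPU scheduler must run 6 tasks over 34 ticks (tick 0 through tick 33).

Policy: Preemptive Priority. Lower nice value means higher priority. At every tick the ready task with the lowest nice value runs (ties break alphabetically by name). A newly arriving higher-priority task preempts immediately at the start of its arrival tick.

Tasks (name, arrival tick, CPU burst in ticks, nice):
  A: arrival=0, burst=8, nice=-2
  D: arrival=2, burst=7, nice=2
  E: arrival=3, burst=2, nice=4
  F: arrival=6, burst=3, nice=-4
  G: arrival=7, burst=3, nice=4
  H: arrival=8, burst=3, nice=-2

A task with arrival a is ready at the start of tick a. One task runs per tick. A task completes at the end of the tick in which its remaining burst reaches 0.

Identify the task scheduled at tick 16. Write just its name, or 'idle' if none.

running at tick 16 = D

t=0: ready={A} → run A
t=1: ready={A} → run A
t=2: ready={A,D} → run A
t=3: ready={A,D,E} → run A
t=4: ready={A,D,E} → run A
t=5: ready={A,D,E} → run A
t=6: ready={A,D,E,F} → run F
t=7: ready={A,D,E,F,G} → run F
t=8: ready={A,D,E,F,G,H} → run F
t=9: ready={A,D,E,G,H} → run A
t=10: ready={A,D,E,G,H} → run A
t=11: ready={D,E,G,H} → run H
t=12: ready={D,E,G,H} → run H
t=13: ready={D,E,G,H} → run H
t=14: ready={D,E,G} → run D
t=15: ready={D,E,G} → run D
t=16: ready={D,E,G} → run D
t=17: ready={D,E,G} → run D
t=18: ready={D,E,G} → run D
t=19: ready={D,E,G} → run D
t=20: ready={D,E,G} → run D
t=21: ready={E,G} → run E
t=22: ready={E,G} → run E
t=23: ready={G} → run G
t=24: ready={G} → run G
t=25: ready={G} → run G
t=26: (idle)
t=27: (idle)
t=28: (idle)
t=29: (idle)
t=30: (idle)
t=31: (idle)
t=32: (idle)
t=33: (idle)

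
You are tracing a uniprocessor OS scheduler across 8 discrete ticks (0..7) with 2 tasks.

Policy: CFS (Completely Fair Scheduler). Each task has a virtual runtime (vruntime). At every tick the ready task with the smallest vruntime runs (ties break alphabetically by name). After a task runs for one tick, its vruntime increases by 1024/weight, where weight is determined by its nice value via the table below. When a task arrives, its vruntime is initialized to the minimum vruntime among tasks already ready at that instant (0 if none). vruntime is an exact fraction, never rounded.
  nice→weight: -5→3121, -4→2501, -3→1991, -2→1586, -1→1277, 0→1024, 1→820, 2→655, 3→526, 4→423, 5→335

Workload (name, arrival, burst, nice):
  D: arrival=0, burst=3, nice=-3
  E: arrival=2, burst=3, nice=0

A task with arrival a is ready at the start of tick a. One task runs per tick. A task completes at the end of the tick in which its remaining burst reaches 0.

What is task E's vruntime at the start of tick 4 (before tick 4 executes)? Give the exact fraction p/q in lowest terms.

vruntime(E, start of tick 4) = 4039/1991

t=0: vr[D=0] → run D
t=1: vr[D=1024/1991] → run D
t=2: vr[D=2048/1991 E=2048/1991] → run D
t=3: vr[E=2048/1991] → run E
t=4: vr[E=4039/1991] → run E
t=5: vr[E=6030/1991] → run E
t=6: (idle)
t=7: (idle)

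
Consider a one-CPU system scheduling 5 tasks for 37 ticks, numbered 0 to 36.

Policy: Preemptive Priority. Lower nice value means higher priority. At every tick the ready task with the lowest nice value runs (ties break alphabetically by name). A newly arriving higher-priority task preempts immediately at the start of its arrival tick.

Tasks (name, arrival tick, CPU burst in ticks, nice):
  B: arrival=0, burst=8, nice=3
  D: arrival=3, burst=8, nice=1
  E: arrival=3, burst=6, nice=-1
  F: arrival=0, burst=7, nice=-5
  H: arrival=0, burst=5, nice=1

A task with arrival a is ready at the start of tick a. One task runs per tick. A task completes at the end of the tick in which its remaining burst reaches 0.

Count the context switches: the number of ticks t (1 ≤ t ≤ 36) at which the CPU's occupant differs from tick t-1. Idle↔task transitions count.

context switches = 5

t=0: ready={B,F,H} → run F
t=1: ready={B,F,H} → run F
t=2: ready={B,F,H} → run F
t=3: ready={B,D,E,F,H} → run F
t=4: ready={B,D,E,F,H} → run F
t=5: ready={B,D,E,F,H} → run F
t=6: ready={B,D,E,F,H} → run F
t=7: ready={B,D,E,H} → run E
t=8: ready={B,D,E,H} → run E
t=9: ready={B,D,E,H} → run E
t=10: ready={B,D,E,H} → run E
t=11: ready={B,D,E,H} → run E
t=12: ready={B,D,E,H} → run E
t=13: ready={B,D,H} → run D
t=14: ready={B,D,H} → run D
t=15: ready={B,D,H} → run D
t=16: ready={B,D,H} → run D
t=17: ready={B,D,H} → run D
t=18: ready={B,D,H} → run D
t=19: ready={B,D,H} → run D
t=20: ready={B,D,H} → run D
t=21: ready={B,H} → run H
t=22: ready={B,H} → run H
t=23: ready={B,H} → run H
t=24: ready={B,H} → run H
t=25: ready={B,H} → run H
t=26: ready={B} → run B
t=27: ready={B} → run B
t=28: ready={B} → run B
t=29: ready={B} → run B
t=30: ready={B} → run B
t=31: ready={B} → run B
t=32: ready={B} → run B
t=33: ready={B} → run B
t=34: (idle)
t=35: (idle)
t=36: (idle)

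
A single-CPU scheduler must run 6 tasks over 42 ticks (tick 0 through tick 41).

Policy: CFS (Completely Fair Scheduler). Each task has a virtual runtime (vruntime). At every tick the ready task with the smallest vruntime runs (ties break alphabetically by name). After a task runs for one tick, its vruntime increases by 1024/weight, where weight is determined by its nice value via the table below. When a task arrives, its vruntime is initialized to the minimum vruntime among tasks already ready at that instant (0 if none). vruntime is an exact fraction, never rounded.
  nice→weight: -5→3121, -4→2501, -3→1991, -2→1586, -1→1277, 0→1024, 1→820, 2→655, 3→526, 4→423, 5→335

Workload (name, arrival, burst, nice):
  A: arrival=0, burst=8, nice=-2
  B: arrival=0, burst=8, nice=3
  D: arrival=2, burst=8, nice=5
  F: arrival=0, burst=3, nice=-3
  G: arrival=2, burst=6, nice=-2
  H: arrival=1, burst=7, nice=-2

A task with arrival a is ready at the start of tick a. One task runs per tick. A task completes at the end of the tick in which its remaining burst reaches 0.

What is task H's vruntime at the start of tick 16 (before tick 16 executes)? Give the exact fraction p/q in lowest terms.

t=0: vr[A=0 B=0 F=0] → run A
t=1: vr[A=512/793 B=0 F=0 H=0] → run B
t=2: vr[A=512/793 B=512/263 D=0 F=0 G=0 H=0] → run D
t=3: vr[A=512/793 B=512/263 D=1024/335 F=0 G=0 H=0] → run F
t=4: vr[A=512/793 B=512/263 D=1024/335 F=1024/1991 G=0 H=0] → run G
t=5: vr[A=512/793 B=512/263 D=1024/335 F=1024/1991 G=512/793 H=0] → run H
t=6: vr[A=512/793 B=512/263 D=1024/335 F=1024/1991 G=512/793 H=512/793] → run F
t=7: vr[A=512/793 B=512/263 D=1024/335 F=2048/1991 G=512/793 H=512/793] → run A
t=8: vr[A=1024/793 B=512/263 D=1024/335 F=2048/1991 G=512/793 H=512/793] → run G
t=9: vr[A=1024/793 B=512/263 D=1024/335 F=2048/1991 G=1024/793 H=512/793] → run H
t=10: vr[A=1024/793 B=512/263 D=1024/335 F=2048/1991 G=1024/793 H=1024/793] → run F
t=11: vr[A=1024/793 B=512/263 D=1024/335 G=1024/793 H=1024/793] → run A
t=12: vr[A=1536/793 B=512/263 D=1024/335 G=1024/793 H=1024/793] → run G
t=13: vr[A=1536/793 B=512/263 D=1024/335 G=1536/793 H=1024/793] → run H
t=14: vr[A=1536/793 B=512/263 D=1024/335 G=1536/793 H=1536/793] → run A
t=15: vr[A=2048/793 B=512/263 D=1024/335 G=1536/793 H=1536/793] → run G
t=16: vr[A=2048/793 B=512/263 D=1024/335 G=2048/793 H=1536/793] → run H
t=17: vr[A=2048/793 B=512/263 D=1024/335 G=2048/793 H=2048/793] → run B
t=18: vr[A=2048/793 B=1024/263 D=1024/335 G=2048/793 H=2048/793] → run A
t=19: vr[A=2560/793 B=1024/263 D=1024/335 G=2048/793 H=2048/793] → run G
t=20: vr[A=2560/793 B=1024/263 D=1024/335 G=2560/793 H=2048/793] → run H
t=21: vr[A=2560/793 B=1024/263 D=1024/335 G=2560/793 H=2560/793] → run D
t=22: vr[A=2560/793 B=1024/263 D=2048/335 G=2560/793 H=2560/793] → run A
t=23: vr[A=3072/793 B=1024/263 D=2048/335 G=2560/793 H=2560/793] → run G
t=24: vr[A=3072/793 B=1024/263 D=2048/335 H=2560/793] → run H
t=25: vr[A=3072/793 B=1024/263 D=2048/335 H=3072/793] → run A
t=26: vr[A=3584/793 B=1024/263 D=2048/335 H=3072/793] → run H
t=27: vr[A=3584/793 B=1024/263 D=2048/335] → run B
t=28: vr[A=3584/793 B=1536/263 D=2048/335] → run A
t=29: vr[B=1536/263 D=2048/335] → run B
t=30: vr[B=2048/263 D=2048/335] → run D
t=31: vr[B=2048/263 D=3072/335] → run B
t=32: vr[B=2560/263 D=3072/335] → run D
t=33: vr[B=2560/263 D=4096/335] → run B
t=34: vr[B=3072/263 D=4096/335] → run B
t=35: vr[B=3584/263 D=4096/335] → run D
t=36: vr[B=3584/263 D=1024/67] → run B
t=37: vr[D=1024/67] → run D
t=38: vr[D=6144/335] → run D
t=39: vr[D=7168/335] → run D
t=40: (idle)
t=41: (idle)

vruntime(H, start of tick 16) = 1536/793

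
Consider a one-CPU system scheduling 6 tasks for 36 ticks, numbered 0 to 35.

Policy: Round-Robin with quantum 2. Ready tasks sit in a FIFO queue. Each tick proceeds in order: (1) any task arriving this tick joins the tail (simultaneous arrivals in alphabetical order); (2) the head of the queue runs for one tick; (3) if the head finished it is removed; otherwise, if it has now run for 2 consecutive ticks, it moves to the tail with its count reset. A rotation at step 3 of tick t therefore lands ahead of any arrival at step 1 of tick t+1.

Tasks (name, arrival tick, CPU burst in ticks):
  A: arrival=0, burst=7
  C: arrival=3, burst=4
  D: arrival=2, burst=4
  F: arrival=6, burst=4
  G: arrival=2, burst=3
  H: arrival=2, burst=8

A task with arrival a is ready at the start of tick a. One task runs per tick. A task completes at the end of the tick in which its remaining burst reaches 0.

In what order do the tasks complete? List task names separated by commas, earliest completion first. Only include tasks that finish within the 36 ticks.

t=0: queue=[A] q_used=0 → run A
t=1: queue=[A] q_used=1 → run A
t=2: queue=[A,D,G,H] q_used=0 → run A
t=3: queue=[A,D,G,H,C] q_used=1 → run A
t=4: queue=[D,G,H,C,A] q_used=0 → run D
t=5: queue=[D,G,H,C,A] q_used=1 → run D
t=6: queue=[G,H,C,A,D,F] q_used=0 → run G
t=7: queue=[G,H,C,A,D,F] q_used=1 → run G
t=8: queue=[H,C,A,D,F,G] q_used=0 → run H
t=9: queue=[H,C,A,D,F,G] q_used=1 → run H
t=10: queue=[C,A,D,F,G,H] q_used=0 → run C
t=11: queue=[C,A,D,F,G,H] q_used=1 → run C
t=12: queue=[A,D,F,G,H,C] q_used=0 → run A
t=13: queue=[A,D,F,G,H,C] q_used=1 → run A
t=14: queue=[D,F,G,H,C,A] q_used=0 → run D
t=15: queue=[D,F,G,H,C,A] q_used=1 → run D
t=16: queue=[F,G,H,C,A] q_used=0 → run F
t=17: queue=[F,G,H,C,A] q_used=1 → run F
t=18: queue=[G,H,C,A,F] q_used=0 → run G
t=19: queue=[H,C,A,F] q_used=0 → run H
t=20: queue=[H,C,A,F] q_used=1 → run H
t=21: queue=[C,A,F,H] q_used=0 → run C
t=22: queue=[C,A,F,H] q_used=1 → run C
t=23: queue=[A,F,H] q_used=0 → run A
t=24: queue=[F,H] q_used=0 → run F
t=25: queue=[F,H] q_used=1 → run F
t=26: queue=[H] q_used=0 → run H
t=27: queue=[H] q_used=1 → run H
t=28: queue=[H] q_used=0 → run H
t=29: queue=[H] q_used=1 → run H
t=30: (idle)
t=31: (idle)
t=32: (idle)
t=33: (idle)
t=34: (idle)
t=35: (idle)

completion order = D, G, C, A, F, H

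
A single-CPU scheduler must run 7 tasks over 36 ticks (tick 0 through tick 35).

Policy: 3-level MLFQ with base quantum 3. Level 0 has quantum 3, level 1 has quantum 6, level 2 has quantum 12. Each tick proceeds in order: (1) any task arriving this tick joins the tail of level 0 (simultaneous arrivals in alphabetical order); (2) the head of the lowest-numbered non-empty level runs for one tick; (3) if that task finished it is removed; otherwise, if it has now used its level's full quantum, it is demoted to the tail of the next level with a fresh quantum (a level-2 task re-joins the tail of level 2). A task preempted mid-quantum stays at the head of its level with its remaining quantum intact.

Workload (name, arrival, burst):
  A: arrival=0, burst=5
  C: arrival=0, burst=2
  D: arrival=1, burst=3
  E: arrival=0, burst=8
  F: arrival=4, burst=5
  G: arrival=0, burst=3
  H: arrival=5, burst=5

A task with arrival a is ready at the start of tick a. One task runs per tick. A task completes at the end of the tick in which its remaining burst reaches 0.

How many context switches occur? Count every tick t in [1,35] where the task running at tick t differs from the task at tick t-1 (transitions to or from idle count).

t=0: L0/L1/L2 = ACEG/-/- → run A
t=1: L0/L1/L2 = ACEGD/-/- → run A
t=2: L0/L1/L2 = ACEGD/-/- → run A
t=3: L0/L1/L2 = CEGD/A/- → run C
t=4: L0/L1/L2 = CEGDF/A/- → run C
t=5: L0/L1/L2 = EGDFH/A/- → run E
t=6: L0/L1/L2 = EGDFH/A/- → run E
t=7: L0/L1/L2 = EGDFH/A/- → run E
t=8: L0/L1/L2 = GDFH/AE/- → run G
t=9: L0/L1/L2 = GDFH/AE/- → run G
t=10: L0/L1/L2 = GDFH/AE/- → run G
t=11: L0/L1/L2 = DFH/AE/- → run D
t=12: L0/L1/L2 = DFH/AE/- → run D
t=13: L0/L1/L2 = DFH/AE/- → run D
t=14: L0/L1/L2 = FH/AE/- → run F
t=15: L0/L1/L2 = FH/AE/- → run F
t=16: L0/L1/L2 = FH/AE/- → run F
t=17: L0/L1/L2 = H/AEF/- → run H
t=18: L0/L1/L2 = H/AEF/- → run H
t=19: L0/L1/L2 = H/AEF/- → run H
t=20: L0/L1/L2 = -/AEFH/- → run A
t=21: L0/L1/L2 = -/AEFH/- → run A
t=22: L0/L1/L2 = -/EFH/- → run E
t=23: L0/L1/L2 = -/EFH/- → run E
t=24: L0/L1/L2 = -/EFH/- → run E
t=25: L0/L1/L2 = -/EFH/- → run E
t=26: L0/L1/L2 = -/EFH/- → run E
t=27: L0/L1/L2 = -/FH/- → run F
t=28: L0/L1/L2 = -/FH/- → run F
t=29: L0/L1/L2 = -/H/- → run H
t=30: L0/L1/L2 = -/H/- → run H
t=31: (idle)
t=32: (idle)
t=33: (idle)
t=34: (idle)
t=35: (idle)

context switches = 11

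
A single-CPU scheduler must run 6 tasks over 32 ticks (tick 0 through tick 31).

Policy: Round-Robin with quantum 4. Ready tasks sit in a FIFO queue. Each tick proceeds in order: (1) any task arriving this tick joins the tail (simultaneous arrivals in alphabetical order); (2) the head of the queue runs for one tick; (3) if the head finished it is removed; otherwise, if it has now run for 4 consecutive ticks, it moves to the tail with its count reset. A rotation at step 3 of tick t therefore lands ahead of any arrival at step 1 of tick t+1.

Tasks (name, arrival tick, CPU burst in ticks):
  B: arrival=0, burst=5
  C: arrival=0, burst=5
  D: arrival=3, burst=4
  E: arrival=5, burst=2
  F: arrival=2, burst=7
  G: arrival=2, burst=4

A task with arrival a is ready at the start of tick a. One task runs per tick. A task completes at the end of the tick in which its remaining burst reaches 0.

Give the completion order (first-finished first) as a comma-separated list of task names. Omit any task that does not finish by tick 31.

t=0: queue=[B,C] q_used=0 → run B
t=1: queue=[B,C] q_used=1 → run B
t=2: queue=[B,C,F,G] q_used=2 → run B
t=3: queue=[B,C,F,G,D] q_used=3 → run B
t=4: queue=[C,F,G,D,B] q_used=0 → run C
t=5: queue=[C,F,G,D,B,E] q_used=1 → run C
t=6: queue=[C,F,G,D,B,E] q_used=2 → run C
t=7: queue=[C,F,G,D,B,E] q_used=3 → run C
t=8: queue=[F,G,D,B,E,C] q_used=0 → run F
t=9: queue=[F,G,D,B,E,C] q_used=1 → run F
t=10: queue=[F,G,D,B,E,C] q_used=2 → run F
t=11: queue=[F,G,D,B,E,C] q_used=3 → run F
t=12: queue=[G,D,B,E,C,F] q_used=0 → run G
t=13: queue=[G,D,B,E,C,F] q_used=1 → run G
t=14: queue=[G,D,B,E,C,F] q_used=2 → run G
t=15: queue=[G,D,B,E,C,F] q_used=3 → run G
t=16: queue=[D,B,E,C,F] q_used=0 → run D
t=17: queue=[D,B,E,C,F] q_used=1 → run D
t=18: queue=[D,B,E,C,F] q_used=2 → run D
t=19: queue=[D,B,E,C,F] q_used=3 → run D
t=20: queue=[B,E,C,F] q_used=0 → run B
t=21: queue=[E,C,F] q_used=0 → run E
t=22: queue=[E,C,F] q_used=1 → run E
t=23: queue=[C,F] q_used=0 → run C
t=24: queue=[F] q_used=0 → run F
t=25: queue=[F] q_used=1 → run F
t=26: queue=[F] q_used=2 → run F
t=27: (idle)
t=28: (idle)
t=29: (idle)
t=30: (idle)
t=31: (idle)

completion order = G, D, B, E, C, F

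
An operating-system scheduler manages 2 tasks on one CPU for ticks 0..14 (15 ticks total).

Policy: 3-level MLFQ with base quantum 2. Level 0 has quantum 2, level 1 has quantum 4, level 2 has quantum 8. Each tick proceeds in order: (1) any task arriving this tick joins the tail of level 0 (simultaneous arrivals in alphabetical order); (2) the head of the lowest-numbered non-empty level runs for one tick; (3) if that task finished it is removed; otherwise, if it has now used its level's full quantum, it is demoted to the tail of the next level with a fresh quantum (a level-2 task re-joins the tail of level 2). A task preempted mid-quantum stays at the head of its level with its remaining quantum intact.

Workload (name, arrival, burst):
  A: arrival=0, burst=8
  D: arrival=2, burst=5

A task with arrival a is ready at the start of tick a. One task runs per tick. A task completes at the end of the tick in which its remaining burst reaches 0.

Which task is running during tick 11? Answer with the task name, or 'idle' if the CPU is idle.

running at tick 11 = A

t=0: L0/L1/L2 = A/-/- → run A
t=1: L0/L1/L2 = A/-/- → run A
t=2: L0/L1/L2 = D/A/- → run D
t=3: L0/L1/L2 = D/A/- → run D
t=4: L0/L1/L2 = -/AD/- → run A
t=5: L0/L1/L2 = -/AD/- → run A
t=6: L0/L1/L2 = -/AD/- → run A
t=7: L0/L1/L2 = -/AD/- → run A
t=8: L0/L1/L2 = -/D/A → run D
t=9: L0/L1/L2 = -/D/A → run D
t=10: L0/L1/L2 = -/D/A → run D
t=11: L0/L1/L2 = -/-/A → run A
t=12: L0/L1/L2 = -/-/A → run A
t=13: (idle)
t=14: (idle)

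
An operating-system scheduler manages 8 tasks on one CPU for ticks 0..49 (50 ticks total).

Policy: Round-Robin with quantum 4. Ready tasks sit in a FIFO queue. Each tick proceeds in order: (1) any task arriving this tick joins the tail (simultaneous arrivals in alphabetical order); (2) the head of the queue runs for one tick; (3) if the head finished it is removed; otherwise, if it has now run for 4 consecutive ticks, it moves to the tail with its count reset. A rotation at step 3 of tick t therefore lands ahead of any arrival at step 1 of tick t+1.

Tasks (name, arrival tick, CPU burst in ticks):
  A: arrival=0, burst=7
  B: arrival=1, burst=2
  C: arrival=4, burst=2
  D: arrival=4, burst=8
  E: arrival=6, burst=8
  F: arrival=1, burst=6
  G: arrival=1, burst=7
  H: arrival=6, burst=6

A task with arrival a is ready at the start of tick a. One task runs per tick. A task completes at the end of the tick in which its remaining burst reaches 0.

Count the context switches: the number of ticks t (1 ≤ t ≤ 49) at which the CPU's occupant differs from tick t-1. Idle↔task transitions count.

t=0: queue=[A] q_used=0 → run A
t=1: queue=[A,B,F,G] q_used=1 → run A
t=2: queue=[A,B,F,G] q_used=2 → run A
t=3: queue=[A,B,F,G] q_used=3 → run A
t=4: queue=[B,F,G,A,C,D] q_used=0 → run B
t=5: queue=[B,F,G,A,C,D] q_used=1 → run B
t=6: queue=[F,G,A,C,D,E,H] q_used=0 → run F
t=7: queue=[F,G,A,C,D,E,H] q_used=1 → run F
t=8: queue=[F,G,A,C,D,E,H] q_used=2 → run F
t=9: queue=[F,G,A,C,D,E,H] q_used=3 → run F
t=10: queue=[G,A,C,D,E,H,F] q_used=0 → run G
t=11: queue=[G,A,C,D,E,H,F] q_used=1 → run G
t=12: queue=[G,A,C,D,E,H,F] q_used=2 → run G
t=13: queue=[G,A,C,D,E,H,F] q_used=3 → run G
t=14: queue=[A,C,D,E,H,F,G] q_used=0 → run A
t=15: queue=[A,C,D,E,H,F,G] q_used=1 → run A
t=16: queue=[A,C,D,E,H,F,G] q_used=2 → run A
t=17: queue=[C,D,E,H,F,G] q_used=0 → run C
t=18: queue=[C,D,E,H,F,G] q_used=1 → run C
t=19: queue=[D,E,H,F,G] q_used=0 → run D
t=20: queue=[D,E,H,F,G] q_used=1 → run D
t=21: queue=[D,E,H,F,G] q_used=2 → run D
t=22: queue=[D,E,H,F,G] q_used=3 → run D
t=23: queue=[E,H,F,G,D] q_used=0 → run E
t=24: queue=[E,H,F,G,D] q_used=1 → run E
t=25: queue=[E,H,F,G,D] q_used=2 → run E
t=26: queue=[E,H,F,G,D] q_used=3 → run E
t=27: queue=[H,F,G,D,E] q_used=0 → run H
t=28: queue=[H,F,G,D,E] q_used=1 → run H
t=29: queue=[H,F,G,D,E] q_used=2 → run H
t=30: queue=[H,F,G,D,E] q_used=3 → run H
t=31: queue=[F,G,D,E,H] q_used=0 → run F
t=32: queue=[F,G,D,E,H] q_used=1 → run F
t=33: queue=[G,D,E,H] q_used=0 → run G
t=34: queue=[G,D,E,H] q_used=1 → run G
t=35: queue=[G,D,E,H] q_used=2 → run G
t=36: queue=[D,E,H] q_used=0 → run D
t=37: queue=[D,E,H] q_used=1 → run D
t=38: queue=[D,E,H] q_used=2 → run D
t=39: queue=[D,E,H] q_used=3 → run D
t=40: queue=[E,H] q_used=0 → run E
t=41: queue=[E,H] q_used=1 → run E
t=42: queue=[E,H] q_used=2 → run E
t=43: queue=[E,H] q_used=3 → run E
t=44: queue=[H] q_used=0 → run H
t=45: queue=[H] q_used=1 → run H
t=46: (idle)
t=47: (idle)
t=48: (idle)
t=49: (idle)

context switches = 14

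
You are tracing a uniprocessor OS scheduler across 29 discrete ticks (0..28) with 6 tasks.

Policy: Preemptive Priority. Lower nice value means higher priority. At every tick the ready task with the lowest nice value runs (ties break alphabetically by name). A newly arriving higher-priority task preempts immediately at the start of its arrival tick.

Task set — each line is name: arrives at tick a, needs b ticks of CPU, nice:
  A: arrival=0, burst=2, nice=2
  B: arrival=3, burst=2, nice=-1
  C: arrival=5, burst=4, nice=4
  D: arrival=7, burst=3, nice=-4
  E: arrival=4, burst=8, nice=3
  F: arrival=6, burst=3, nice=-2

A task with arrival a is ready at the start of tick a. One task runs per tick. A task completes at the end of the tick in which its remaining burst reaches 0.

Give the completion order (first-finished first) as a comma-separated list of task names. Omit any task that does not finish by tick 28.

completion order = A, B, D, F, E, C

t=0: ready={A} → run A
t=1: ready={A} → run A
t=2: (idle)
t=3: ready={B} → run B
t=4: ready={B,E} → run B
t=5: ready={C,E} → run E
t=6: ready={C,E,F} → run F
t=7: ready={C,D,E,F} → run D
t=8: ready={C,D,E,F} → run D
t=9: ready={C,D,E,F} → run D
t=10: ready={C,E,F} → run F
t=11: ready={C,E,F} → run F
t=12: ready={C,E} → run E
t=13: ready={C,E} → run E
t=14: ready={C,E} → run E
t=15: ready={C,E} → run E
t=16: ready={C,E} → run E
t=17: ready={C,E} → run E
t=18: ready={C,E} → run E
t=19: ready={C} → run C
t=20: ready={C} → run C
t=21: ready={C} → run C
t=22: ready={C} → run C
t=23: (idle)
t=24: (idle)
t=25: (idle)
t=26: (idle)
t=27: (idle)
t=28: (idle)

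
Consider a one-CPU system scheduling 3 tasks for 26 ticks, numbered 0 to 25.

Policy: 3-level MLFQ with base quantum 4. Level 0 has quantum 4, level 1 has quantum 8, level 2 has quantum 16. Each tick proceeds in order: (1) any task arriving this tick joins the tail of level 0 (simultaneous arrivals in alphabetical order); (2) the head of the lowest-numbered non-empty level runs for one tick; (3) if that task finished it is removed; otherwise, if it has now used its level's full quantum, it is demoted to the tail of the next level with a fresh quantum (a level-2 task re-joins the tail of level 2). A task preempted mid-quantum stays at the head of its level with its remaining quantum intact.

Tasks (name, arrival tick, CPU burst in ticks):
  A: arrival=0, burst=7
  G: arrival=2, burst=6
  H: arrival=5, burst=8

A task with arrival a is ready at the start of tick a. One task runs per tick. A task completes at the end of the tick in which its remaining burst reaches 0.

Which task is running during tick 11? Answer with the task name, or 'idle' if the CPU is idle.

t=0: L0/L1/L2 = A/-/- → run A
t=1: L0/L1/L2 = A/-/- → run A
t=2: L0/L1/L2 = AG/-/- → run A
t=3: L0/L1/L2 = AG/-/- → run A
t=4: L0/L1/L2 = G/A/- → run G
t=5: L0/L1/L2 = GH/A/- → run G
t=6: L0/L1/L2 = GH/A/- → run G
t=7: L0/L1/L2 = GH/A/- → run G
t=8: L0/L1/L2 = H/AG/- → run H
t=9: L0/L1/L2 = H/AG/- → run H
t=10: L0/L1/L2 = H/AG/- → run H
t=11: L0/L1/L2 = H/AG/- → run H
t=12: L0/L1/L2 = -/AGH/- → run A
t=13: L0/L1/L2 = -/AGH/- → run A
t=14: L0/L1/L2 = -/AGH/- → run A
t=15: L0/L1/L2 = -/GH/- → run G
t=16: L0/L1/L2 = -/GH/- → run G
t=17: L0/L1/L2 = -/H/- → run H
t=18: L0/L1/L2 = -/H/- → run H
t=19: L0/L1/L2 = -/H/- → run H
t=20: L0/L1/L2 = -/H/- → run H
t=21: (idle)
t=22: (idle)
t=23: (idle)
t=24: (idle)
t=25: (idle)

running at tick 11 = H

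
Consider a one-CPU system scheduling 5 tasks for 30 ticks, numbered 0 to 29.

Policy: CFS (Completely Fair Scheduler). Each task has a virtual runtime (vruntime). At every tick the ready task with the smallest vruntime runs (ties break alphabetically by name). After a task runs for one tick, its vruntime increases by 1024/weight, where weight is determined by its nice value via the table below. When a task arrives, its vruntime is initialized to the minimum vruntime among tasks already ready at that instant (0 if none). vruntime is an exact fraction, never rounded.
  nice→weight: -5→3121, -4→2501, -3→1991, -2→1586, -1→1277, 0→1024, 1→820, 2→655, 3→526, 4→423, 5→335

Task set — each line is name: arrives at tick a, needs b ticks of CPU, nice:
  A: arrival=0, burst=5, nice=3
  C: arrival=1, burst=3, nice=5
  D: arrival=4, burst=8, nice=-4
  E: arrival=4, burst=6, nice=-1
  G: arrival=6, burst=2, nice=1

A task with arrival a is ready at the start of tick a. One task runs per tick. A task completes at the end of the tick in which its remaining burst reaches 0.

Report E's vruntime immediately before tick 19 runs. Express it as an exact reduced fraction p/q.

t=0: vr[A=0] → run A
t=1: vr[A=512/263 C=512/263] → run A
t=2: vr[A=1024/263 C=512/263] → run C
t=3: vr[A=1024/263 C=440832/88105] → run A
t=4: vr[A=1536/263 C=440832/88105 D=440832/88105 E=440832/88105] → run C
t=5: vr[A=1536/263 C=710144/88105 D=440832/88105 E=440832/88105] → run D
t=6: vr[A=1536/263 C=710144/88105 D=1192740352/220350605 E=440832/88105 G=440832/88105] → run E
t=7: vr[A=1536/263 C=710144/88105 D=1192740352/220350605 E=653161984/112510085 G=440832/88105] → run G
t=8: vr[A=1536/263 C=710144/88105 D=1192740352/220350605 E=653161984/112510085 G=22585088/3612305] → run D
t=9: vr[A=1536/263 C=710144/88105 D=1282959872/220350605 E=653161984/112510085 G=22585088/3612305] → run E
t=10: vr[A=1536/263 C=710144/88105 D=1282959872/220350605 E=743381504/112510085 G=22585088/3612305] → run D
t=11: vr[A=1536/263 C=710144/88105 D=1373179392/220350605 E=743381504/112510085 G=22585088/3612305] → run A
t=12: vr[A=2048/263 C=710144/88105 D=1373179392/220350605 E=743381504/112510085 G=22585088/3612305] → run D
t=13: vr[A=2048/263 C=710144/88105 D=1463398912/220350605 E=743381504/112510085 G=22585088/3612305] → run G
t=14: vr[A=2048/263 C=710144/88105 D=1463398912/220350605 E=743381504/112510085] → run E
t=15: vr[A=2048/263 C=710144/88105 D=1463398912/220350605 E=833601024/112510085] → run D
t=16: vr[A=2048/263 C=710144/88105 D=1553618432/220350605 E=833601024/112510085] → run D
t=17: vr[A=2048/263 C=710144/88105 D=1643837952/220350605 E=833601024/112510085] → run E
t=18: vr[A=2048/263 C=710144/88105 D=1643837952/220350605 E=923820544/112510085] → run D
t=19: vr[A=2048/263 C=710144/88105 D=1734057472/220350605 E=923820544/112510085] → run A
t=20: vr[C=710144/88105 D=1734057472/220350605 E=923820544/112510085] → run D
t=21: vr[C=710144/88105 E=923820544/112510085] → run C
t=22: vr[E=923820544/112510085] → run E
t=23: vr[E=1014040064/112510085] → run E
t=24: (idle)
t=25: (idle)
t=26: (idle)
t=27: (idle)
t=28: (idle)
t=29: (idle)

vruntime(E, start of tick 19) = 923820544/112510085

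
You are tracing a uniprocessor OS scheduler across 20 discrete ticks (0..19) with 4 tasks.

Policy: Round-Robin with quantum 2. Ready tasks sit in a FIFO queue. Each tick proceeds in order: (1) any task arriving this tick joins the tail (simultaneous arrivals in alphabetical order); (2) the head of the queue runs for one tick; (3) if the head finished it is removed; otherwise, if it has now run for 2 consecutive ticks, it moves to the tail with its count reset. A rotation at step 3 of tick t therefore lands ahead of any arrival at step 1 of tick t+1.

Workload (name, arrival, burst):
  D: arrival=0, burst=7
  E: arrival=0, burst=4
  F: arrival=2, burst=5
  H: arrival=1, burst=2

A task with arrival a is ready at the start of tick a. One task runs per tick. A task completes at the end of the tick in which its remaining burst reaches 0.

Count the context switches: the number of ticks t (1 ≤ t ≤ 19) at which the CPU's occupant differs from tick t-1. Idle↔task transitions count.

context switches = 10

t=0: queue=[D,E] q_used=0 → run D
t=1: queue=[D,E,H] q_used=1 → run D
t=2: queue=[E,H,D,F] q_used=0 → run E
t=3: queue=[E,H,D,F] q_used=1 → run E
t=4: queue=[H,D,F,E] q_used=0 → run H
t=5: queue=[H,D,F,E] q_used=1 → run H
t=6: queue=[D,F,E] q_used=0 → run D
t=7: queue=[D,F,E] q_used=1 → run D
t=8: queue=[F,E,D] q_used=0 → run F
t=9: queue=[F,E,D] q_used=1 → run F
t=10: queue=[E,D,F] q_used=0 → run E
t=11: queue=[E,D,F] q_used=1 → run E
t=12: queue=[D,F] q_used=0 → run D
t=13: queue=[D,F] q_used=1 → run D
t=14: queue=[F,D] q_used=0 → run F
t=15: queue=[F,D] q_used=1 → run F
t=16: queue=[D,F] q_used=0 → run D
t=17: queue=[F] q_used=0 → run F
t=18: (idle)
t=19: (idle)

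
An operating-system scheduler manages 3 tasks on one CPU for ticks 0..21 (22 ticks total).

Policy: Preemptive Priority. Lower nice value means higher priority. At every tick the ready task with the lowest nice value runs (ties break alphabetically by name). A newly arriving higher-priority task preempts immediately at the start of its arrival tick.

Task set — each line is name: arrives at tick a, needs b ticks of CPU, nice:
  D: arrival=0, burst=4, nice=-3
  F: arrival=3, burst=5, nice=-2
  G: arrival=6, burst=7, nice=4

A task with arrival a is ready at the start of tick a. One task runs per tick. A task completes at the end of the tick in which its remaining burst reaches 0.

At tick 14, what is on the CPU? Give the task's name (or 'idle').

t=0: ready={D} → run D
t=1: ready={D} → run D
t=2: ready={D} → run D
t=3: ready={D,F} → run D
t=4: ready={F} → run F
t=5: ready={F} → run F
t=6: ready={F,G} → run F
t=7: ready={F,G} → run F
t=8: ready={F,G} → run F
t=9: ready={G} → run G
t=10: ready={G} → run G
t=11: ready={G} → run G
t=12: ready={G} → run G
t=13: ready={G} → run G
t=14: ready={G} → run G
t=15: ready={G} → run G
t=16: (idle)
t=17: (idle)
t=18: (idle)
t=19: (idle)
t=20: (idle)
t=21: (idle)

running at tick 14 = G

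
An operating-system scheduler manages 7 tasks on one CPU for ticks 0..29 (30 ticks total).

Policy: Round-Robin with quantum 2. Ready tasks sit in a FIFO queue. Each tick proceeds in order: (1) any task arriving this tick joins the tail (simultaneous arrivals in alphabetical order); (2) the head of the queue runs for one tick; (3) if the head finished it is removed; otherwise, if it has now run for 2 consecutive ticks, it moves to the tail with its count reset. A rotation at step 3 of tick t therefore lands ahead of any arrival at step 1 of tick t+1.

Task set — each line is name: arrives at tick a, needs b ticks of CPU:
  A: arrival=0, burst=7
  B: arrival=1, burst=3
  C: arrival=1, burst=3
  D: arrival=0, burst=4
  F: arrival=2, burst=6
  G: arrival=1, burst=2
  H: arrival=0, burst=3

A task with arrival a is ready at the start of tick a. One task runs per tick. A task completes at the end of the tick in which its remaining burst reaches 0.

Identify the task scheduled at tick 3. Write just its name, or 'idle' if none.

running at tick 3 = D

t=0: queue=[A,D,H] q_used=0 → run A
t=1: queue=[A,D,H,B,C,G] q_used=1 → run A
t=2: queue=[D,H,B,C,G,A,F] q_used=0 → run D
t=3: queue=[D,H,B,C,G,A,F] q_used=1 → run D
t=4: queue=[H,B,C,G,A,F,D] q_used=0 → run H
t=5: queue=[H,B,C,G,A,F,D] q_used=1 → run H
t=6: queue=[B,C,G,A,F,D,H] q_used=0 → run B
t=7: queue=[B,C,G,A,F,D,H] q_used=1 → run B
t=8: queue=[C,G,A,F,D,H,B] q_used=0 → run C
t=9: queue=[C,G,A,F,D,H,B] q_used=1 → run C
t=10: queue=[G,A,F,D,H,B,C] q_used=0 → run G
t=11: queue=[G,A,F,D,H,B,C] q_used=1 → run G
t=12: queue=[A,F,D,H,B,C] q_used=0 → run A
t=13: queue=[A,F,D,H,B,C] q_used=1 → run A
t=14: queue=[F,D,H,B,C,A] q_used=0 → run F
t=15: queue=[F,D,H,B,C,A] q_used=1 → run F
t=16: queue=[D,H,B,C,A,F] q_used=0 → run D
t=17: queue=[D,H,B,C,A,F] q_used=1 → run D
t=18: queue=[H,B,C,A,F] q_used=0 → run H
t=19: queue=[B,C,A,F] q_used=0 → run B
t=20: queue=[C,A,F] q_used=0 → run C
t=21: queue=[A,F] q_used=0 → run A
t=22: queue=[A,F] q_used=1 → run A
t=23: queue=[F,A] q_used=0 → run F
t=24: queue=[F,A] q_used=1 → run F
t=25: queue=[A,F] q_used=0 → run A
t=26: queue=[F] q_used=0 → run F
t=27: queue=[F] q_used=1 → run F
t=28: (idle)
t=29: (idle)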